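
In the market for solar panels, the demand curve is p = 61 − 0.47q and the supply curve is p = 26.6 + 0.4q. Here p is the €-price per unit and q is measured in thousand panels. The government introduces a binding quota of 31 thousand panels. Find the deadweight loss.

€31.73 thousand

Competitive equilibrium: 61 − 0.47q = 26.6 + 0.4q → q* = 39.5402, p* = 42.4161.
At q = 31: demand price = 61 − 0.47·31 = 46.43; supply price = 26.6 + 0.4·31 = 39.
Δq = 39.5402 − 31 = 8.5402; wedge = 46.43 − 39 = 7.43.
DWL = ½ × 8.5402 × 7.43 = €31.73 thousand.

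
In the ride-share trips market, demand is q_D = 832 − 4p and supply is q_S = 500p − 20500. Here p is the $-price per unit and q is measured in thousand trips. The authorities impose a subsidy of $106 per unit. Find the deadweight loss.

$22293.65 thousand

In inverse form: demand p = 208 − 0.25q, supply p = 41 + 0.002q.
Competitive equilibrium: 208 − 0.25q = 41 + 0.002q → q* = 662.6984, p* = 42.3254.
The subsidy lowers effective supply by 106: p = 0.002q − 65.
New quantity: 208 − 0.25q = 0.002q − 65 → q' = 1083.3333.
Overproduction Δq = 1083.3333 − 662.6984 = 420.6349; wedge = subsidy = 106.
Welfare loss = ½ × 420.6349 × 106 = $22293.65 thousand.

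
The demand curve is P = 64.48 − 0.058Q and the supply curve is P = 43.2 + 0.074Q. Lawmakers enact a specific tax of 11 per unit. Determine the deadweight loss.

458.33

Competitive equilibrium: 64.48 − 0.058Q = 43.2 + 0.074Q → Q* = 161.2121, P* = 55.1297.
With the tax, the buyer price exceeds the seller price by 11: (64.48 − 0.058Q) − (43.2 + 0.074Q) = 11 → Q' = 77.8788.
ΔQ = 161.2121 − 77.8788 = 83.3333; the wedge equals the tax, 11.
Welfare loss = ½ × 83.3333 × 11 = 458.33.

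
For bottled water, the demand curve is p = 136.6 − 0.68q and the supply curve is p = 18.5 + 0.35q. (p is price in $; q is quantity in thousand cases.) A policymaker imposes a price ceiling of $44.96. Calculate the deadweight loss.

Competitive equilibrium: 136.6 − 0.68q = 18.5 + 0.35q → q* = 114.6602, p* = 58.6311.
At the ceiling p = 44.96, quantity supplied = (44.96 − 18.5)/0.35 = 75.6.
Willingness to pay at q' = 75.6: 136.6 − 0.68·75.6 = 85.192.
Δq = 114.6602 − 75.6 = 39.0602; wedge = 85.192 − 44.96 = 40.232.
Welfare loss = ½ × 39.0602 × 40.232 = $785.73 thousand.

$785.73 thousand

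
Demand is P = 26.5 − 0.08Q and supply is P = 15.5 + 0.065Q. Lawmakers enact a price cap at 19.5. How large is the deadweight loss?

Competitive equilibrium: 26.5 − 0.08Q = 15.5 + 0.065Q → Q* = 75.8621, P* = 20.431.
At the ceiling P = 19.5, quantity supplied = (19.5 − 15.5)/0.065 = 61.5385.
Willingness to pay at Q' = 61.5385: 26.5 − 0.08·61.5385 = 21.5769.
ΔQ = 75.8621 − 61.5385 = 14.3236; wedge = 21.5769 − 19.5 = 2.0769.
DWL = ½ × 14.3236 × 2.0769 = 14.87.

14.87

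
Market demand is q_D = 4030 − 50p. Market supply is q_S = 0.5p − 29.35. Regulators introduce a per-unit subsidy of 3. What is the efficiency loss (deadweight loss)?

In inverse form: demand p = 80.6 − 0.02q, supply p = 58.7 + 2q.
Competitive equilibrium: 80.6 − 0.02q = 58.7 + 2q → q* = 10.8416, p* = 80.3832.
The subsidy lowers effective supply by 3: p = 55.7 + 2q.
New quantity: 80.6 − 0.02q = 55.7 + 2q → q' = 12.3267.
Overproduction Δq = 12.3267 − 10.8416 = 1.4851; wedge = subsidy = 3.
The triangle = ½ × 1.4851 × 3 = 2.23.

2.23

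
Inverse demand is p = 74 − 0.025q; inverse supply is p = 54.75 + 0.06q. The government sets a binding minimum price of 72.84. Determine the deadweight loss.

1378.08

Competitive equilibrium: 74 − 0.025q = 54.75 + 0.06q → q* = 226.4706, p* = 68.3382.
At the floor p = 72.84, quantity demanded = (74 − 72.84)/0.025 = 46.4.
Sellers' marginal cost at q' = 46.4: 54.75 + 0.06·46.4 = 57.534.
Δq = 226.4706 − 46.4 = 180.0706; wedge = 72.84 − 57.534 = 15.306.
Deadweight loss = ½ × 180.0706 × 15.306 = 1378.08.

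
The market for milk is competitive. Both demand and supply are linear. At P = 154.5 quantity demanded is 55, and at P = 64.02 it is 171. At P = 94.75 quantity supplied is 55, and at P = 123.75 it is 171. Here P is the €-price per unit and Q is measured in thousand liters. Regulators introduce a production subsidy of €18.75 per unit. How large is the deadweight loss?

€170.66 thousand

Demand slope = (64.02 − 154.5)/(171 − 55) = −0.78, so P = 197.4 − 0.78Q.
Supply slope = (123.75 − 94.75)/(171 − 55) = 0.25, so P = 81 + 0.25Q.
Competitive equilibrium: 197.4 − 0.78Q = 81 + 0.25Q → Q* = 113.0097, P* = 109.2524.
The subsidy lowers effective supply by 18.75: P = 62.25 + 0.25Q.
New quantity: 197.4 − 0.78Q = 62.25 + 0.25Q → Q' = 131.2136.
Overproduction ΔQ = 131.2136 − 113.0097 = 18.2039; wedge = subsidy = 18.75.
Deadweight loss = ½ × 18.2039 × 18.75 = €170.66 thousand.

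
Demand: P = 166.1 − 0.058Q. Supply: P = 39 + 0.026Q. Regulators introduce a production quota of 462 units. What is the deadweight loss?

Competitive equilibrium: 166.1 − 0.058Q = 39 + 0.026Q → Q* = 1513.0952, P* = 78.3405.
At Q = 462: demand price = 166.1 − 0.058·462 = 139.304; supply price = 39 + 0.026·462 = 51.012.
ΔQ = 1513.0952 − 462 = 1051.0952; wedge = 139.304 − 51.012 = 88.292.
The triangle = ½ × 1051.0952 × 88.292 = 46401.65.

46401.65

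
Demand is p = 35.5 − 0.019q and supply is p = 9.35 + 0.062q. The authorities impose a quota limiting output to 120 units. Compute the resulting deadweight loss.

Competitive equilibrium: 35.5 − 0.019q = 9.35 + 0.062q → q* = 322.8395, p* = 29.366.
At q = 120: demand price = 35.5 − 0.019·120 = 33.22; supply price = 9.35 + 0.062·120 = 16.79.
Δq = 322.8395 − 120 = 202.8395; wedge = 33.22 − 16.79 = 16.43.
Deadweight loss = ½ × 202.8395 × 16.43 = 1666.33.

1666.33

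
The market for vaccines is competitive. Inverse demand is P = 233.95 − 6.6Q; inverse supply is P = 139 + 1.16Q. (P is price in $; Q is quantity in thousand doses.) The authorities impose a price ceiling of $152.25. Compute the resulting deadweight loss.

Competitive equilibrium: 233.95 − 6.6Q = 139 + 1.16Q → Q* = 12.2358, P* = 153.1936.
At the ceiling P = 152.25, quantity supplied = (152.25 − 139)/1.16 = 11.4224.
Willingness to pay at Q' = 11.4224: 233.95 − 6.6·11.4224 = 158.5622.
ΔQ = 12.2358 − 11.4224 = 0.8134; wedge = 158.5622 − 152.25 = 6.3122.
Welfare loss = ½ × 0.8134 × 6.3122 = $2.57 thousand.

$2.57 thousand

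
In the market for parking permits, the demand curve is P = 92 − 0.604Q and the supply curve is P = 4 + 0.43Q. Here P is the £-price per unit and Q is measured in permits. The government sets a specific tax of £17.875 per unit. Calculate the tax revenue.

£1212.27

Competitive equilibrium: 92 − 0.604Q = 4 + 0.43Q → Q* = 85.1064, P* = 40.5957.
With the tax, the buyer price exceeds the seller price by 17.875: (92 − 0.604Q) − (4 + 0.43Q) = 17.875 → Q' = 67.8191.
Tax revenue = 17.875 × 67.8191 = £1212.27.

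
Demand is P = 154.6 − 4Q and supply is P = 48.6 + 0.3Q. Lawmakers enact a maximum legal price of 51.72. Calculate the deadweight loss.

436.66

Competitive equilibrium: 154.6 − 4Q = 48.6 + 0.3Q → Q* = 24.6512, P* = 55.9953.
At the ceiling P = 51.72, quantity supplied = (51.72 − 48.6)/0.3 = 10.4.
Willingness to pay at Q' = 10.4: 154.6 − 4·10.4 = 113.
ΔQ = 24.6512 − 10.4 = 14.2512; wedge = 113 − 51.72 = 61.28.
DWL = ½ × 14.2512 × 61.28 = 436.66.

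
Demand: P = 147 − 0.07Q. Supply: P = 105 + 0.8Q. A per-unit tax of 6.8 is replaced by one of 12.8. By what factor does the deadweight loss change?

3.543

Competitive equilibrium: 147 − 0.07Q = 105 + 0.8Q → Q* = 48.2759, P* = 143.6207.
For a per-unit tax t: ΔQ = t/0.87, so DWL = ½·t·(t/0.87) = t²/1.74.
At t = 6.8: DWL = 26.575. At t = 12.8: DWL = 94.161.
Ratio = (12.8/6.8)² = 3.543.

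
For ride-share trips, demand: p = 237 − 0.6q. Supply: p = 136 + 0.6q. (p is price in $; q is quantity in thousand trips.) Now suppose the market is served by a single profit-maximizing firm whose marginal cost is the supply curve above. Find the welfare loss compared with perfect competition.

$472.27 thousand

Competitive equilibrium: 237 − 0.6q = 136 + 0.6q → q* = 84.1667, p* = 186.5.
Marginal revenue: MR = 237 − 1.2q. Set MR = MC: 237 − 1.2q = 136 + 0.6q → q_m = 56.1111.
Price p_m = 237 − 0.6·56.1111 = 203.3333; MC(q_m) = 136 + 0.6·56.1111 = 169.6667.
Competitive q* = 84.1667, so Δq = 28.0556; wedge = 203.3333 − 169.6667 = 33.6666.
The triangle = ½ × 28.0556 × 33.6666 = $472.27 thousand.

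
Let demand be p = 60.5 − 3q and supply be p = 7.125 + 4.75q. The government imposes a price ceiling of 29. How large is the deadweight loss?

Competitive equilibrium: 60.5 − 3q = 7.125 + 4.75q → q* = 6.8871, p* = 39.8387.
At the ceiling p = 29, quantity supplied = (29 − 7.125)/4.75 = 4.6053.
Willingness to pay at q' = 4.6053: 60.5 − 3·4.6053 = 46.6841.
Δq = 6.8871 − 4.6053 = 2.2818; wedge = 46.6841 − 29 = 17.6841.
DWL = ½ × 2.2818 × 17.6841 = 20.18.

20.18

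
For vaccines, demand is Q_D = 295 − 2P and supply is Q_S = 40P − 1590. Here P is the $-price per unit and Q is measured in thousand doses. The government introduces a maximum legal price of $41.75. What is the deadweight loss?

In inverse form: demand P = 147.5 − 0.5Q, supply P = 39.75 + 0.025Q.
Competitive equilibrium: 147.5 − 0.5Q = 39.75 + 0.025Q → Q* = 205.2381, P* = 44.881.
At the ceiling P = 41.75, quantity supplied = (41.75 − 39.75)/0.025 = 80.
Willingness to pay at Q' = 80: 147.5 − 0.5·80 = 107.5.
ΔQ = 205.2381 − 80 = 125.2381; wedge = 107.5 − 41.75 = 65.75.
DWL = ½ × 125.2381 × 65.75 = $4117.20 thousand.

$4117.20 thousand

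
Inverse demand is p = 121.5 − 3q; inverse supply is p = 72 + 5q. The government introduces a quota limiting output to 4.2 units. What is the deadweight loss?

15.80

Competitive equilibrium: 121.5 − 3q = 72 + 5q → q* = 6.1875, p* = 102.9375.
At q = 4.2: demand price = 121.5 − 3·4.2 = 108.9; supply price = 72 + 5·4.2 = 93.
Δq = 6.1875 − 4.2 = 1.9875; wedge = 108.9 − 93 = 15.9.
The triangle = ½ × 1.9875 × 15.9 = 15.80.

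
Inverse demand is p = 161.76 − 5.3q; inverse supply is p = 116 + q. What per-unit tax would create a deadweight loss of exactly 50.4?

25.2

Competitive equilibrium: 161.76 − 5.3q = 116 + q → q* = 7.2635, p* = 123.2635.
A tax t gives Δq = t/6.3 and wedge t, so DWL = t²/12.6.
t²/12.6 = 50.4 → t² = 635.04 → t = 25.2.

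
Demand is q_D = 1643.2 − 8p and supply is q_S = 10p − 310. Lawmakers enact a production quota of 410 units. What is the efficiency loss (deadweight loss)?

14996.94

In inverse form: demand p = 205.4 − 0.125q, supply p = 31 + 0.1q.
Competitive equilibrium: 205.4 − 0.125q = 31 + 0.1q → q* = 775.1111, p* = 108.5111.
At q = 410: demand price = 205.4 − 0.125·410 = 154.15; supply price = 31 + 0.1·410 = 72.
Δq = 775.1111 − 410 = 365.1111; wedge = 154.15 − 72 = 82.15.
DWL = ½ × 365.1111 × 82.15 = 14996.94.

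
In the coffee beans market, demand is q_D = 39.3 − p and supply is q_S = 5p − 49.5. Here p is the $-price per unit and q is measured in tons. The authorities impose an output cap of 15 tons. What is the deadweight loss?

$54.15

In inverse form: demand p = 39.3 − q, supply p = 9.9 + 0.2q.
Competitive equilibrium: 39.3 − q = 9.9 + 0.2q → q* = 24.5, p* = 14.8.
At q = 15: demand price = 39.3 − 1·15 = 24.3; supply price = 9.9 + 0.2·15 = 12.9.
Δq = 24.5 − 15 = 9.5; wedge = 24.3 − 12.9 = 11.4.
The triangle = ½ × 9.5 × 11.4 = $54.15.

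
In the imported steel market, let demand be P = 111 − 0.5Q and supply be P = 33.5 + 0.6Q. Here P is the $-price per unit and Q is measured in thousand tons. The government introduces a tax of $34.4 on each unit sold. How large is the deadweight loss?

Competitive equilibrium: 111 − 0.5Q = 33.5 + 0.6Q → Q* = 70.4545, P* = 75.7727.
With the tax, the buyer price exceeds the seller price by 34.4: (111 − 0.5Q) − (33.5 + 0.6Q) = 34.4 → Q' = 39.1818.
ΔQ = 70.4545 − 39.1818 = 31.2727; the wedge equals the tax, 34.4.
DWL = ½ × 31.2727 × 34.4 = $537.89 thousand.

$537.89 thousand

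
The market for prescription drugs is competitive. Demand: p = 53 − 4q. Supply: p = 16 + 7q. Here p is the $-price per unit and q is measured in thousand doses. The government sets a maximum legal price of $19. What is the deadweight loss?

Competitive equilibrium: 53 − 4q = 16 + 7q → q* = 3.3636, p* = 39.5455.
At the ceiling p = 19, quantity supplied = (19 − 16)/7 = 0.4286.
Willingness to pay at q' = 0.4286: 53 − 4·0.4286 = 51.2856.
Δq = 3.3636 − 0.4286 = 2.935; wedge = 51.2856 − 19 = 32.2856.
The triangle = ½ × 2.935 × 32.2856 = $47.38 thousand.

$47.38 thousand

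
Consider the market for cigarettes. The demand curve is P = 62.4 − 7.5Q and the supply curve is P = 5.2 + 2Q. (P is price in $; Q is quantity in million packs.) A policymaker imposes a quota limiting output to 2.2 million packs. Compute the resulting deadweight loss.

$69.35 million

Competitive equilibrium: 62.4 − 7.5Q = 5.2 + 2Q → Q* = 6.0211, P* = 17.2421.
At Q = 2.2: demand price = 62.4 − 7.5·2.2 = 45.9; supply price = 5.2 + 2·2.2 = 9.6.
ΔQ = 6.0211 − 2.2 = 3.8211; wedge = 45.9 − 9.6 = 36.3.
DWL = ½ × 3.8211 × 36.3 = $69.35 million.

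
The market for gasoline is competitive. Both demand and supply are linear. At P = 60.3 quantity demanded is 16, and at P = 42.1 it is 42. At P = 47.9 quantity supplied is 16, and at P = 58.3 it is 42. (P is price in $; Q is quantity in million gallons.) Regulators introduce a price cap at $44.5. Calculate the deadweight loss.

$215.03 million

Demand slope = (42.1 − 60.3)/(42 − 16) = −0.7, so P = 71.5 − 0.7Q.
Supply slope = (58.3 − 47.9)/(42 − 16) = 0.4, so P = 41.5 + 0.4Q.
Competitive equilibrium: 71.5 − 0.7Q = 41.5 + 0.4Q → Q* = 27.2727, P* = 52.4091.
At the ceiling P = 44.5, quantity supplied = (44.5 − 41.5)/0.4 = 7.5.
Willingness to pay at Q' = 7.5: 71.5 − 0.7·7.5 = 66.25.
ΔQ = 27.2727 − 7.5 = 19.7727; wedge = 66.25 − 44.5 = 21.75.
Welfare loss = ½ × 19.7727 × 21.75 = $215.03 million.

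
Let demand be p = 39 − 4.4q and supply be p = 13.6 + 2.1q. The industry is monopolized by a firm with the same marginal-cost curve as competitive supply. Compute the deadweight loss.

Competitive equilibrium: 39 − 4.4q = 13.6 + 2.1q → q* = 3.9077, p* = 21.8062.
Marginal revenue: MR = 39 − 8.8q. Set MR = MC: 39 − 8.8q = 13.6 + 2.1q → q_m = 2.3303.
Price p_m = 39 − 4.4·2.3303 = 28.7467; MC(q_m) = 13.6 + 2.1·2.3303 = 18.4936.
Competitive q* = 3.9077, so Δq = 1.5774; wedge = 28.7467 − 18.4936 = 10.2531.
Deadweight loss = ½ × 1.5774 × 10.2531 = 8.09.

8.09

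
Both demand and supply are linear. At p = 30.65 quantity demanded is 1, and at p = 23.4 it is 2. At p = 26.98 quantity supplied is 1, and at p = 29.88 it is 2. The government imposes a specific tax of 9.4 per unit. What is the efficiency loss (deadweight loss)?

4.35

Demand slope = (23.4 − 30.65)/(2 − 1) = −7.25, so p = 37.9 − 7.25q.
Supply slope = (29.88 − 26.98)/(2 − 1) = 2.9, so p = 24.08 + 2.9q.
Competitive equilibrium: 37.9 − 7.25q = 24.08 + 2.9q → q* = 1.3616, p* = 28.0286.
With the tax, the buyer price exceeds the seller price by 9.4: (37.9 − 7.25q) − (24.08 + 2.9q) = 9.4 → q' = 0.4355.
Δq = 1.3616 − 0.4355 = 0.9261; the wedge equals the tax, 9.4.
Welfare loss = ½ × 0.9261 × 9.4 = 4.35.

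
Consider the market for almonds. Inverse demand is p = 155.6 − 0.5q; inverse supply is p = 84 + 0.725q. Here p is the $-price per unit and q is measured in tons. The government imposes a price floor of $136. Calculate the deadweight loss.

Competitive equilibrium: 155.6 − 0.5q = 84 + 0.725q → q* = 58.449, p* = 126.3755.
At the floor p = 136, quantity demanded = (155.6 − 136)/0.5 = 39.2.
Sellers' marginal cost at q' = 39.2: 84 + 0.725·39.2 = 112.42.
Δq = 58.449 − 39.2 = 19.249; wedge = 136 − 112.42 = 23.58.
DWL = ½ × 19.249 × 23.58 = $226.95.

$226.95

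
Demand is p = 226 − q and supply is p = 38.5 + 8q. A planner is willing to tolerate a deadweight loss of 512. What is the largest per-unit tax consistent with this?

Competitive equilibrium: 226 − q = 38.5 + 8q → q* = 20.8333, p* = 205.1667.
A tax t gives Δq = t/9 and wedge t, so DWL = t²/18.
t²/18 = 512 → t² = 9216 → t = 96.

96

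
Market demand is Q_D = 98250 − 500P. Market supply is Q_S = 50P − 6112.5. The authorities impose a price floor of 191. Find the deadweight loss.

4296.875

In inverse form: demand P = 196.5 − 0.002Q, supply P = 122.25 + 0.02Q.
Competitive equilibrium: 196.5 − 0.002Q = 122.25 + 0.02Q → Q* = 3375, P* = 189.75.
At the floor P = 191, quantity demanded = (196.5 − 191)/0.002 = 2750.
Sellers' marginal cost at Q' = 2750: 122.25 + 0.02·2750 = 177.25.
ΔQ = 3375 − 2750 = 625; wedge = 191 − 177.25 = 13.75.
Deadweight loss = ½ × 625 × 13.75 = 4296.875.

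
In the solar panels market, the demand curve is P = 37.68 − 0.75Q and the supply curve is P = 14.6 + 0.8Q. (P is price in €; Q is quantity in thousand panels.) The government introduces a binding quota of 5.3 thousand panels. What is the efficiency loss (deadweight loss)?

€71.28 thousand

Competitive equilibrium: 37.68 − 0.75Q = 14.6 + 0.8Q → Q* = 14.8903, P* = 26.5123.
At Q = 5.3: demand price = 37.68 − 0.75·5.3 = 33.705; supply price = 14.6 + 0.8·5.3 = 18.84.
ΔQ = 14.8903 − 5.3 = 9.5903; wedge = 33.705 − 18.84 = 14.865.
The triangle = ½ × 9.5903 × 14.865 = €71.28 thousand.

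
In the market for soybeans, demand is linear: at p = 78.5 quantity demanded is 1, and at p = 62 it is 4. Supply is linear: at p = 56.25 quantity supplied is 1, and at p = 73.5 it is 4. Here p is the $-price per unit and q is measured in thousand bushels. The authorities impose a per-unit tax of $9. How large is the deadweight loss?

$3.60 thousand

Demand slope = (62 − 78.5)/(4 − 1) = −5.5, so p = 84 − 5.5q.
Supply slope = (73.5 − 56.25)/(4 − 1) = 5.75, so p = 50.5 + 5.75q.
Competitive equilibrium: 84 − 5.5q = 50.5 + 5.75q → q* = 2.9778, p* = 67.6222.
With the tax, the buyer price exceeds the seller price by 9: (84 − 5.5q) − (50.5 + 5.75q) = 9 → q' = 2.1778.
Δq = 2.9778 − 2.1778 = 0.8; the wedge equals the tax, 9.
DWL = ½ × 0.8 × 9 = $3.60 thousand.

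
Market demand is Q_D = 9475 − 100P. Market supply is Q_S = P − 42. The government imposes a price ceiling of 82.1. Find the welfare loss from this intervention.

In inverse form: demand P = 94.75 − 0.01Q, supply P = 42 + Q.
Competitive equilibrium: 94.75 − 0.01Q = 42 + Q → Q* = 52.2277, P* = 94.2277.
At the ceiling P = 82.1, quantity supplied = (82.1 − 42)/1 = 40.1.
Willingness to pay at Q' = 40.1: 94.75 − 0.01·40.1 = 94.349.
ΔQ = 52.2277 − 40.1 = 12.1277; wedge = 94.349 − 82.1 = 12.249.
Deadweight loss = ½ × 12.1277 × 12.249 = 74.28.

74.28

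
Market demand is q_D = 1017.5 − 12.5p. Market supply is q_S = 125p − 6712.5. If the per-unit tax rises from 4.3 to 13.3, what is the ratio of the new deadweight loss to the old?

9.567

In inverse form: demand p = 81.4 − 0.08q, supply p = 53.7 + 0.008q.
Competitive equilibrium: 81.4 − 0.08q = 53.7 + 0.008q → q* = 314.7727, p* = 56.2182.
For a per-unit tax t: Δq = t/0.088, so DWL = ½·t·(t/0.088) = t²/0.176.
At t = 4.3: DWL = 105.057. At t = 13.3: DWL = 1005.057.
Ratio = (13.3/4.3)² = 9.567.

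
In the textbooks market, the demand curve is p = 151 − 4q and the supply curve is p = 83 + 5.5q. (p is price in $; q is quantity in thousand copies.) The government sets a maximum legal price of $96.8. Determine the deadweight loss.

$102.65 thousand

Competitive equilibrium: 151 − 4q = 83 + 5.5q → q* = 7.1579, p* = 122.3684.
At the ceiling p = 96.8, quantity supplied = (96.8 − 83)/5.5 = 2.5091.
Willingness to pay at q' = 2.5091: 151 − 4·2.5091 = 140.9636.
Δq = 7.1579 − 2.5091 = 4.6488; wedge = 140.9636 − 96.8 = 44.1636.
DWL = ½ × 4.6488 × 44.1636 = $102.65 thousand.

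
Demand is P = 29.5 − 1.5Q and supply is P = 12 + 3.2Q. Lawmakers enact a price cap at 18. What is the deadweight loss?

8.03

Competitive equilibrium: 29.5 − 1.5Q = 12 + 3.2Q → Q* = 3.7234, P* = 23.9149.
At the ceiling P = 18, quantity supplied = (18 − 12)/3.2 = 1.875.
Willingness to pay at Q' = 1.875: 29.5 − 1.5·1.875 = 26.6875.
ΔQ = 3.7234 − 1.875 = 1.8484; wedge = 26.6875 − 18 = 8.6875.
Welfare loss = ½ × 1.8484 × 8.6875 = 8.03.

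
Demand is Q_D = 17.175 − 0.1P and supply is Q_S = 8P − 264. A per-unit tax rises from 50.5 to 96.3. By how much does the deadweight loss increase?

332.02

In inverse form: demand P = 171.75 − 10Q, supply P = 33 + 0.125Q.
Competitive equilibrium: 171.75 − 10Q = 33 + 0.125Q → Q* = 13.7037, P* = 34.713.
For a per-unit tax t: ΔQ = t/10.125, so DWL = ½·t·(t/10.125) = t²/20.25.
At t = 50.5: DWL = 125.938. At t = 96.3: DWL = 457.96.
Increase = 457.96 − 125.938 = 332.02.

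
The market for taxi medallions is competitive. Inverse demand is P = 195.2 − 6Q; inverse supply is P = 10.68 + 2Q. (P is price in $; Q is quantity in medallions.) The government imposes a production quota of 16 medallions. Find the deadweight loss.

$199.66

Competitive equilibrium: 195.2 − 6Q = 10.68 + 2Q → Q* = 23.065, P* = 56.81.
At Q = 16: demand price = 195.2 − 6·16 = 99.2; supply price = 10.68 + 2·16 = 42.68.
ΔQ = 23.065 − 16 = 7.065; wedge = 99.2 − 42.68 = 56.52.
Deadweight loss = ½ × 7.065 × 56.52 = $199.66.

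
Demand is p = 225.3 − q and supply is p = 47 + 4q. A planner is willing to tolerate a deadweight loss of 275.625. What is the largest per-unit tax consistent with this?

52.5

Competitive equilibrium: 225.3 − q = 47 + 4q → q* = 35.66, p* = 189.64.
A tax t gives Δq = t/5 and wedge t, so DWL = t²/10.
t²/10 = 275.625 → t² = 2756.25 → t = 52.5.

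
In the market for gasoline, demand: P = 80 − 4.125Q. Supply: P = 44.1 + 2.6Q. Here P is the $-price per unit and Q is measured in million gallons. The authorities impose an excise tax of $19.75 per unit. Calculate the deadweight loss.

Competitive equilibrium: 80 − 4.125Q = 44.1 + 2.6Q → Q* = 5.3383, P* = 57.9796.
With the tax, the buyer price exceeds the seller price by 19.75: (80 − 4.125Q) − (44.1 + 2.6Q) = 19.75 → Q' = 2.4015.
ΔQ = 5.3383 − 2.4015 = 2.9368; the wedge equals the tax, 19.75.
Welfare loss = ½ × 2.9368 × 19.75 = $29 million.

$29 million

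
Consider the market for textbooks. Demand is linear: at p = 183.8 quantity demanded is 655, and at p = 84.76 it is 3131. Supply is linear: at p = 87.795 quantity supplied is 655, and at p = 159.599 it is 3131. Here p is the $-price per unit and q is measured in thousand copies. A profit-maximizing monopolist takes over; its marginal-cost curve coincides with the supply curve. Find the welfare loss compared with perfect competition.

$19456.17 thousand

Demand slope = (84.76 − 183.8)/(3131 − 655) = −0.04, so p = 210 − 0.04q.
Supply slope = (159.599 − 87.795)/(3131 − 655) = 0.029, so p = 68.8 + 0.029q.
Competitive equilibrium: 210 − 0.04q = 68.8 + 0.029q → q* = 2046.37681, p* = 128.14493.
Marginal revenue: MR = 210 − 0.08q. Set MR = MC: 210 − 0.08q = 68.8 + 0.029q → q_m = 1295.41284.
Price p_m = 210 − 0.04·1295.41284 = 158.18349; MC(q_m) = 68.8 + 0.029·1295.41284 = 106.36697.
Competitive q* = 2046.37681, so Δq = 750.96397; wedge = 158.18349 − 106.36697 = 51.81652.
DWL = ½ × 750.96397 × 51.81652 = $19456.17 thousand.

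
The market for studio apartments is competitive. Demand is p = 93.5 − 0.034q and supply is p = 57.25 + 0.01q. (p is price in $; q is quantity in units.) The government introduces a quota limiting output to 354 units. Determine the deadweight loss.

Competitive equilibrium: 93.5 − 0.034q = 57.25 + 0.01q → q* = 823.8636, p* = 65.4886.
At q = 354: demand price = 93.5 − 0.034·354 = 81.464; supply price = 57.25 + 0.01·354 = 60.79.
Δq = 823.8636 − 354 = 469.8636; wedge = 81.464 − 60.79 = 20.674.
The triangle = ½ × 469.8636 × 20.674 = $4856.98.

$4856.98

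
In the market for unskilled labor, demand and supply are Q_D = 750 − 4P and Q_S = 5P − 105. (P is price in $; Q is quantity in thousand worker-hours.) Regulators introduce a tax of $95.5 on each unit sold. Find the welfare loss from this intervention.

In inverse form: demand P = 187.5 − 0.25Q, supply P = 21 + 0.2Q.
Competitive equilibrium: 187.5 − 0.25Q = 21 + 0.2Q → Q* = 370, P* = 95.
With the tax, the buyer price exceeds the seller price by 95.5: (187.5 − 0.25Q) − (21 + 0.2Q) = 95.5 → Q' = 157.7778.
ΔQ = 370 − 157.7778 = 212.2222; the wedge equals the tax, 95.5.
Welfare loss = ½ × 212.2222 × 95.5 = $10133.61 thousand.

$10133.61 thousand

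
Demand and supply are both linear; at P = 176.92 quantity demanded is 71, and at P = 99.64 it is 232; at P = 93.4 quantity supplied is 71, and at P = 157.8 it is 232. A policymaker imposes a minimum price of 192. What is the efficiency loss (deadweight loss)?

7021.61

Demand slope = (99.64 − 176.92)/(232 − 71) = −0.48, so P = 211 − 0.48Q.
Supply slope = (157.8 − 93.4)/(232 − 71) = 0.4, so P = 65 + 0.4Q.
Competitive equilibrium: 211 − 0.48Q = 65 + 0.4Q → Q* = 165.9091, P* = 131.3636.
At the floor P = 192, quantity demanded = (211 − 192)/0.48 = 39.5833.
Sellers' marginal cost at Q' = 39.5833: 65 + 0.4·39.5833 = 80.8333.
ΔQ = 165.9091 − 39.5833 = 126.3258; wedge = 192 − 80.8333 = 111.1667.
Welfare loss = ½ × 126.3258 × 111.1667 = 7021.61.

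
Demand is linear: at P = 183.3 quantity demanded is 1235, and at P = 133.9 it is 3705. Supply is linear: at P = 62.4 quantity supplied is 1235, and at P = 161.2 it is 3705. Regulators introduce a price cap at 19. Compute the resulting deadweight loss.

Demand slope = (133.9 − 183.3)/(3705 − 1235) = −0.02, so P = 208 − 0.02Q.
Supply slope = (161.2 − 62.4)/(3705 − 1235) = 0.04, so P = 13 + 0.04Q.
Competitive equilibrium: 208 − 0.02Q = 13 + 0.04Q → Q* = 3250, P* = 143.
At the ceiling P = 19, quantity supplied = (19 − 13)/0.04 = 150.
Willingness to pay at Q' = 150: 208 − 0.02·150 = 205.
ΔQ = 3250 − 150 = 3100; wedge = 205 − 19 = 186.
Deadweight loss = ½ × 3100 × 186 = 288300.

288300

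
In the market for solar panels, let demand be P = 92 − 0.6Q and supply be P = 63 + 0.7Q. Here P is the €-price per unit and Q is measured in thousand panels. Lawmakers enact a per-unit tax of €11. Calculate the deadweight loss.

Competitive equilibrium: 92 − 0.6Q = 63 + 0.7Q → Q* = 22.3077, P* = 78.6154.
With the tax, the buyer price exceeds the seller price by 11: (92 − 0.6Q) − (63 + 0.7Q) = 11 → Q' = 13.8462.
ΔQ = 22.3077 − 13.8462 = 8.4615; the wedge equals the tax, 11.
DWL = ½ × 8.4615 × 11 = €46.54 thousand.

€46.54 thousand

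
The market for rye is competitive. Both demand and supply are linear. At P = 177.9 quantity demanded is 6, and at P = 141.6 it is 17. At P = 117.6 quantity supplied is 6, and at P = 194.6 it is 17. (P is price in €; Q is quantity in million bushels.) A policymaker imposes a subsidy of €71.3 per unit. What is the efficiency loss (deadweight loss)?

€246.78 million

Demand slope = (141.6 − 177.9)/(17 − 6) = −3.3, so P = 197.7 − 3.3Q.
Supply slope = (194.6 − 117.6)/(17 − 6) = 7, so P = 75.6 + 7Q.
Competitive equilibrium: 197.7 − 3.3Q = 75.6 + 7Q → Q* = 11.8544, P* = 158.5806.
The subsidy lowers effective supply by 71.3: P = 4.3 + 7Q.
New quantity: 197.7 − 3.3Q = 4.3 + 7Q → Q' = 18.7767.
Overproduction ΔQ = 18.7767 − 11.8544 = 6.9223; wedge = subsidy = 71.3.
DWL = ½ × 6.9223 × 71.3 = €246.78 million.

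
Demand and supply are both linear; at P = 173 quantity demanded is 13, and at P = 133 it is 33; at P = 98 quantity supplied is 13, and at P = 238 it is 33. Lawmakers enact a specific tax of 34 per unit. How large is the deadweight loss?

Demand slope = (133 − 173)/(33 − 13) = −2, so P = 199 − 2Q.
Supply slope = (238 − 98)/(33 − 13) = 7, so P = 7 + 7Q.
Competitive equilibrium: 199 − 2Q = 7 + 7Q → Q* = 21.3333, P* = 156.3333.
With the tax, the buyer price exceeds the seller price by 34: (199 − 2Q) − (7 + 7Q) = 34 → Q' = 17.5556.
ΔQ = 21.3333 − 17.5556 = 3.7777; the wedge equals the tax, 34.
The triangle = ½ × 3.7777 × 34 = 64.22.

64.22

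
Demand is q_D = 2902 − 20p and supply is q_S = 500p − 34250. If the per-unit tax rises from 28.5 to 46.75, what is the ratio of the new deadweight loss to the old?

In inverse form: demand p = 145.1 − 0.05q, supply p = 68.5 + 0.002q.
Competitive equilibrium: 145.1 − 0.05q = 68.5 + 0.002q → q* = 1473.0769, p* = 71.4462.
For a per-unit tax t: Δq = t/0.052, so DWL = ½·t·(t/0.052) = t²/0.104.
At t = 28.5: DWL = 7810.096. At t = 46.75: DWL = 21015.024.
Ratio = (46.75/28.5)² = 2.691.

2.691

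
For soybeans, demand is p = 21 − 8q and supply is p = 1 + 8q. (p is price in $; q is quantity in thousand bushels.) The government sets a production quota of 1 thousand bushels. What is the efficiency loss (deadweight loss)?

Competitive equilibrium: 21 − 8q = 1 + 8q → q* = 1.25, p* = 11.
At q = 1: demand price = 21 − 8·1 = 13; supply price = 1 + 8·1 = 9.
Δq = 1.25 − 1 = 0.25; wedge = 13 − 9 = 4.
The triangle = ½ × 0.25 × 4 = $0.50 thousand.

$0.50 thousand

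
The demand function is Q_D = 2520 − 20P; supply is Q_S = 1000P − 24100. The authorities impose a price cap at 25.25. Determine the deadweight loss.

In inverse form: demand P = 126 − 0.05Q, supply P = 24.1 + 0.001Q.
Competitive equilibrium: 126 − 0.05Q = 24.1 + 0.001Q → Q* = 1998.0392, P* = 26.098.
At the ceiling P = 25.25, quantity supplied = (25.25 − 24.1)/0.001 = 1150.
Willingness to pay at Q' = 1150: 126 − 0.05·1150 = 68.5.
ΔQ = 1998.0392 − 1150 = 848.0392; wedge = 68.5 − 25.25 = 43.25.
DWL = ½ × 848.0392 × 43.25 = 18338.85.

18338.85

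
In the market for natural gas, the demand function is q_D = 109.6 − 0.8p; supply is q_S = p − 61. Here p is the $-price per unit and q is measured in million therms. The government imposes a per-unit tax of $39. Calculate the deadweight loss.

$338 million

In inverse form: demand p = 137 − 1.25q, supply p = 61 + q.
Competitive equilibrium: 137 − 1.25q = 61 + q → q* = 33.7778, p* = 94.7778.
With the tax, the buyer price exceeds the seller price by 39: (137 − 1.25q) − (61 + q) = 39 → q' = 16.4444.
Δq = 33.7778 − 16.4444 = 17.3334; the wedge equals the tax, 39.
Deadweight loss = ½ × 17.3334 × 39 = $338 million.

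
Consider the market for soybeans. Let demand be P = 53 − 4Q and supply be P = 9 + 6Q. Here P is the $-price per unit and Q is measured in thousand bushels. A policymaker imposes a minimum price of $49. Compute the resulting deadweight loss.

Competitive equilibrium: 53 − 4Q = 9 + 6Q → Q* = 4.4, P* = 35.4.
At the floor P = 49, quantity demanded = (53 − 49)/4 = 1.
Sellers' marginal cost at Q' = 1: 9 + 6·1 = 15.
ΔQ = 4.4 − 1 = 3.4; wedge = 49 − 15 = 34.
The triangle = ½ × 3.4 × 34 = $57.80 thousand.

$57.80 thousand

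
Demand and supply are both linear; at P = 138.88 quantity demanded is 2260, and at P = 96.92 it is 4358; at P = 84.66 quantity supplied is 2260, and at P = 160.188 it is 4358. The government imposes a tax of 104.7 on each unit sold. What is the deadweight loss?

Demand slope = (96.92 − 138.88)/(4358 − 2260) = −0.02, so P = 184.08 − 0.02Q.
Supply slope = (160.188 − 84.66)/(4358 − 2260) = 0.036, so P = 3.3 + 0.036Q.
Competitive equilibrium: 184.08 − 0.02Q = 3.3 + 0.036Q → Q* = 3228.21429, P* = 119.51571.
With the tax, the buyer price exceeds the seller price by 104.7: (184.08 − 0.02Q) − (3.3 + 0.036Q) = 104.7 → Q' = 1358.57143.
ΔQ = 3228.21429 − 1358.57143 = 1869.64286; the wedge equals the tax, 104.7.
The triangle = ½ × 1869.64286 × 104.7 = 97875.80.

97875.80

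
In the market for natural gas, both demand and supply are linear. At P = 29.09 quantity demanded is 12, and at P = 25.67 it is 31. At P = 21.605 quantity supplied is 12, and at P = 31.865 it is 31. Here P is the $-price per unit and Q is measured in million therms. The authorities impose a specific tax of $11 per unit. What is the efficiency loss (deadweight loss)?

$84.03 million

Demand slope = (25.67 − 29.09)/(31 − 12) = −0.18, so P = 31.25 − 0.18Q.
Supply slope = (31.865 − 21.605)/(31 − 12) = 0.54, so P = 15.125 + 0.54Q.
Competitive equilibrium: 31.25 − 0.18Q = 15.125 + 0.54Q → Q* = 22.3958, P* = 27.2188.
With the tax, the buyer price exceeds the seller price by 11: (31.25 − 0.18Q) − (15.125 + 0.54Q) = 11 → Q' = 7.1181.
ΔQ = 22.3958 − 7.1181 = 15.2777; the wedge equals the tax, 11.
Deadweight loss = ½ × 15.2777 × 11 = $84.03 million.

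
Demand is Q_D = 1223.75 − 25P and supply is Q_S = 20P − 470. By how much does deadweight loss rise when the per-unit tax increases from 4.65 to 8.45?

276.56

In inverse form: demand P = 48.95 − 0.04Q, supply P = 23.5 + 0.05Q.
Competitive equilibrium: 48.95 − 0.04Q = 23.5 + 0.05Q → Q* = 282.7778, P* = 37.6389.
For a per-unit tax t: ΔQ = t/0.09, so DWL = ½·t·(t/0.09) = t²/0.18.
At t = 4.65: DWL = 120.125. At t = 8.45: DWL = 396.681.
Increase = 396.681 − 120.125 = 276.56.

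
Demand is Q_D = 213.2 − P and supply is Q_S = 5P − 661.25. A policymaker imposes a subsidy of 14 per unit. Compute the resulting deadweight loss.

In inverse form: demand P = 213.2 − Q, supply P = 132.25 + 0.2Q.
Competitive equilibrium: 213.2 − Q = 132.25 + 0.2Q → Q* = 67.4583, P* = 145.7417.
The subsidy lowers effective supply by 14: P = 118.25 + 0.2Q.
New quantity: 213.2 − Q = 118.25 + 0.2Q → Q' = 79.125.
Overproduction ΔQ = 79.125 − 67.4583 = 11.6667; wedge = subsidy = 14.
DWL = ½ × 11.6667 × 14 = 81.67.

81.67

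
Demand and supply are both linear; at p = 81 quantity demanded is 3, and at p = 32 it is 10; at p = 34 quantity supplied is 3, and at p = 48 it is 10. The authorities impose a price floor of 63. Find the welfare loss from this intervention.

Demand slope = (32 − 81)/(10 − 3) = −7, so p = 102 − 7q.
Supply slope = (48 − 34)/(10 − 3) = 2, so p = 28 + 2q.
Competitive equilibrium: 102 − 7q = 28 + 2q → q* = 8.2222, p* = 44.4444.
At the floor p = 63, quantity demanded = (102 − 63)/7 = 5.5714.
Sellers' marginal cost at q' = 5.5714: 28 + 2·5.5714 = 39.1428.
Δq = 8.2222 − 5.5714 = 2.6508; wedge = 63 − 39.1428 = 23.8572.
The triangle = ½ × 2.6508 × 23.8572 = 31.62.

31.62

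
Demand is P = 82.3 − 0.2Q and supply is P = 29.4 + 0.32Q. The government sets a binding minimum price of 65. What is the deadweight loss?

Competitive equilibrium: 82.3 − 0.2Q = 29.4 + 0.32Q → Q* = 101.7308, P* = 61.9538.
At the floor P = 65, quantity demanded = (82.3 − 65)/0.2 = 86.5.
Sellers' marginal cost at Q' = 86.5: 29.4 + 0.32·86.5 = 57.08.
ΔQ = 101.7308 − 86.5 = 15.2308; wedge = 65 − 57.08 = 7.92.
Welfare loss = ½ × 15.2308 × 7.92 = 60.31.

60.31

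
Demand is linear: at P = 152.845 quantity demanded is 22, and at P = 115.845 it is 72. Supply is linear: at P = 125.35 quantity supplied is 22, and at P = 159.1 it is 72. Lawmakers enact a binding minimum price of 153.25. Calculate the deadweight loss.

Demand slope = (115.845 − 152.845)/(72 − 22) = −0.74, so P = 169.125 − 0.74Q.
Supply slope = (159.1 − 125.35)/(72 − 22) = 0.675, so P = 110.5 + 0.675Q.
Competitive equilibrium: 169.125 − 0.74Q = 110.5 + 0.675Q → Q* = 41.4311, P* = 138.466.
At the floor P = 153.25, quantity demanded = (169.125 − 153.25)/0.74 = 21.4527.
Sellers' marginal cost at Q' = 21.4527: 110.5 + 0.675·21.4527 = 124.9806.
ΔQ = 41.4311 − 21.4527 = 19.9784; wedge = 153.25 − 124.9806 = 28.2694.
Deadweight loss = ½ × 19.9784 × 28.2694 = 282.39.

282.39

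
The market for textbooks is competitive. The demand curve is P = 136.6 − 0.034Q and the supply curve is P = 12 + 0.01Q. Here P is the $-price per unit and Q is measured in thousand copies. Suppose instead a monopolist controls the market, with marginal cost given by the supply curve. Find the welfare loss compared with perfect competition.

Competitive equilibrium: 136.6 − 0.034Q = 12 + 0.01Q → Q* = 2831.81818, P* = 40.31818.
Marginal revenue: MR = 136.6 − 0.068Q. Set MR = MC: 136.6 − 0.068Q = 12 + 0.01Q → Q_m = 1597.4359.
Price P_m = 136.6 − 0.034·1597.4359 = 82.28718; MC(Q_m) = 12 + 0.01·1597.4359 = 27.97436.
Competitive Q* = 2831.81818, so ΔQ = 1234.38228; wedge = 82.28718 − 27.97436 = 54.31282.
Welfare loss = ½ × 1234.38228 × 54.31282 = $33521.39 thousand.

$33521.39 thousand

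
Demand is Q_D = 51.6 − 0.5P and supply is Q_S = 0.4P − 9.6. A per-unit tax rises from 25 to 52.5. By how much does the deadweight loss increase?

In inverse form: demand P = 103.2 − 2Q, supply P = 24 + 2.5Q.
Competitive equilibrium: 103.2 − 2Q = 24 + 2.5Q → Q* = 17.6, P* = 68.
For a per-unit tax t: ΔQ = t/4.5, so DWL = ½·t·(t/4.5) = t²/9.
At t = 25: DWL = 69.444. At t = 52.5: DWL = 306.25.
Increase = 306.25 − 69.444 = 236.81.

236.81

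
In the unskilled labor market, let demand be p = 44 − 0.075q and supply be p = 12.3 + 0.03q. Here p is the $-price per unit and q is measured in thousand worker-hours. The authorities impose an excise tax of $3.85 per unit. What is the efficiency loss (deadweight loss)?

$70.58 thousand

Competitive equilibrium: 44 − 0.075q = 12.3 + 0.03q → q* = 301.9048, p* = 21.3571.
With the tax, the buyer price exceeds the seller price by 3.85: (44 − 0.075q) − (12.3 + 0.03q) = 3.85 → q' = 265.2381.
Δq = 301.9048 − 265.2381 = 36.6667; the wedge equals the tax, 3.85.
Deadweight loss = ½ × 36.6667 × 3.85 = $70.58 thousand.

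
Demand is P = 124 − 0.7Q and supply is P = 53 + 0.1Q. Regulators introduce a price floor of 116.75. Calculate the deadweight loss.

Competitive equilibrium: 124 − 0.7Q = 53 + 0.1Q → Q* = 88.75, P* = 61.875.
At the floor P = 116.75, quantity demanded = (124 − 116.75)/0.7 = 10.3571.
Sellers' marginal cost at Q' = 10.3571: 53 + 0.1·10.3571 = 54.0357.
ΔQ = 88.75 − 10.3571 = 78.3929; wedge = 116.75 − 54.0357 = 62.7143.
Welfare loss = ½ × 78.3929 × 62.7143 = 2458.18.

2458.18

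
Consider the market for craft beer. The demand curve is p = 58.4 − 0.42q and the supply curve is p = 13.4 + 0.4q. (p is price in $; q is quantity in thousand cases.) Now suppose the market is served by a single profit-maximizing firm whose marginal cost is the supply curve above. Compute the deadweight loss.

$141.66 thousand

Competitive equilibrium: 58.4 − 0.42q = 13.4 + 0.4q → q* = 54.878, p* = 35.3512.
Marginal revenue: MR = 58.4 − 0.84q. Set MR = MC: 58.4 − 0.84q = 13.4 + 0.4q → q_m = 36.2903.
Price p_m = 58.4 − 0.42·36.2903 = 43.1581; MC(q_m) = 13.4 + 0.4·36.2903 = 27.9161.
Competitive q* = 54.878, so Δq = 18.5877; wedge = 43.1581 − 27.9161 = 15.242.
The triangle = ½ × 18.5877 × 15.242 = $141.66 thousand.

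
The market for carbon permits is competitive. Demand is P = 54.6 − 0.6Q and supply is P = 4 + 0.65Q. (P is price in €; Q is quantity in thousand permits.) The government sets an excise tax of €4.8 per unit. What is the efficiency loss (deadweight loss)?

€9.216 thousand

Competitive equilibrium: 54.6 − 0.6Q = 4 + 0.65Q → Q* = 40.48, P* = 30.312.
With the tax, the buyer price exceeds the seller price by 4.8: (54.6 − 0.6Q) − (4 + 0.65Q) = 4.8 → Q' = 36.64.
ΔQ = 40.48 − 36.64 = 3.84; the wedge equals the tax, 4.8.
DWL = ½ × 3.84 × 4.8 = €9.216 thousand.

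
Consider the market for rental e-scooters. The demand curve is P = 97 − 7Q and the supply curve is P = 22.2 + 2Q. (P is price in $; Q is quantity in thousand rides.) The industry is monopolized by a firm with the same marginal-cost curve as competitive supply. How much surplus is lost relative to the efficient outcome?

Competitive equilibrium: 97 − 7Q = 22.2 + 2Q → Q* = 8.3111, P* = 38.8222.
Marginal revenue: MR = 97 − 14Q. Set MR = MC: 97 − 14Q = 22.2 + 2Q → Q_m = 4.675.
Price P_m = 97 − 7·4.675 = 64.275; MC(Q_m) = 22.2 + 2·4.675 = 31.55.
Competitive Q* = 8.3111, so ΔQ = 3.6361; wedge = 64.275 − 31.55 = 32.725.
Deadweight loss = ½ × 3.6361 × 32.725 = $59.50 thousand.

$59.50 thousand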